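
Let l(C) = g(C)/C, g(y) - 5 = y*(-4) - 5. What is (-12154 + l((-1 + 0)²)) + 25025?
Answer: 12867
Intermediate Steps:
g(y) = -4*y (g(y) = 5 + (y*(-4) - 5) = 5 + (-4*y - 5) = 5 + (-5 - 4*y) = -4*y)
l(C) = -4 (l(C) = (-4*C)/C = -4)
(-12154 + l((-1 + 0)²)) + 25025 = (-12154 - 4) + 25025 = -12158 + 25025 = 12867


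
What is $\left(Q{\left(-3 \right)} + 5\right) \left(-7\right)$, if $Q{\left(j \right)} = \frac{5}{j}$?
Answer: $- \frac{70}{3} \approx -23.333$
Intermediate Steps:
$\left(Q{\left(-3 \right)} + 5\right) \left(-7\right) = \left(\frac{5}{-3} + 5\right) \left(-7\right) = \left(5 \left(- \frac{1}{3}\right) + 5\right) \left(-7\right) = \left(- \frac{5}{3} + 5\right) \left(-7\right) = \frac{10}{3} \left(-7\right) = - \frac{70}{3}$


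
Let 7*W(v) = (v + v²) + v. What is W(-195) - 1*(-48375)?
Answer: 376260/7 ≈ 53751.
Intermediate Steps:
W(v) = v²/7 + 2*v/7 (W(v) = ((v + v²) + v)/7 = (v² + 2*v)/7 = v²/7 + 2*v/7)
W(-195) - 1*(-48375) = (⅐)*(-195)*(2 - 195) - 1*(-48375) = (⅐)*(-195)*(-193) + 48375 = 37635/7 + 48375 = 376260/7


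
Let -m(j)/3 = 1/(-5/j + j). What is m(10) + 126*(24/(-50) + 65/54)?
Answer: 129491/1425 ≈ 90.871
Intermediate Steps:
m(j) = -3/(j - 5/j) (m(j) = -3/(-5/j + j) = -3/(j - 5/j))
m(10) + 126*(24/(-50) + 65/54) = -3*10/(-5 + 10²) + 126*(24/(-50) + 65/54) = -3*10/(-5 + 100) + 126*(24*(-1/50) + 65*(1/54)) = -3*10/95 + 126*(-12/25 + 65/54) = -3*10*1/95 + 126*(977/1350) = -6/19 + 6839/75 = 129491/1425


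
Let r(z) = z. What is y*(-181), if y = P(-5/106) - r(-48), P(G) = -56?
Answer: 1448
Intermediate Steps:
y = -8 (y = -56 - 1*(-48) = -56 + 48 = -8)
y*(-181) = -8*(-181) = 1448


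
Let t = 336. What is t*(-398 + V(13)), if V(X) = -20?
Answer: -140448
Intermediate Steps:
t*(-398 + V(13)) = 336*(-398 - 20) = 336*(-418) = -140448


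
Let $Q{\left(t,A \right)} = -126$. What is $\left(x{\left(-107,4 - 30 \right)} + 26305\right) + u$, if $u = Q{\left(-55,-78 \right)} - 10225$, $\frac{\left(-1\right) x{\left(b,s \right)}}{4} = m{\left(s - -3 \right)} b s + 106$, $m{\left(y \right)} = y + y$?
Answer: $527418$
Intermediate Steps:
$m{\left(y \right)} = 2 y$
$x{\left(b,s \right)} = -424 - 4 b s \left(6 + 2 s\right)$ ($x{\left(b,s \right)} = - 4 \left(2 \left(s - -3\right) b s + 106\right) = - 4 \left(2 \left(s + 3\right) b s + 106\right) = - 4 \left(2 \left(3 + s\right) b s + 106\right) = - 4 \left(\left(6 + 2 s\right) b s + 106\right) = - 4 \left(b \left(6 + 2 s\right) s + 106\right) = - 4 \left(b s \left(6 + 2 s\right) + 106\right) = - 4 \left(106 + b s \left(6 + 2 s\right)\right) = -424 - 4 b s \left(6 + 2 s\right)$)
$u = -10351$ ($u = -126 - 10225 = -10351$)
$\left(x{\left(-107,4 - 30 \right)} + 26305\right) + u = \left(\left(-424 - - 856 \left(4 - 30\right) \left(3 + \left(4 - 30\right)\right)\right) + 26305\right) - 10351 = \left(\left(-424 - \left(-856\right) \left(-26\right) \left(3 - 26\right)\right) + 26305\right) - 10351 = \left(\left(-424 - \left(-856\right) \left(-26\right) \left(-23\right)\right) + 26305\right) - 10351 = \left(\left(-424 + 511888\right) + 26305\right) - 10351 = \left(511464 + 26305\right) - 10351 = 537769 - 10351 = 527418$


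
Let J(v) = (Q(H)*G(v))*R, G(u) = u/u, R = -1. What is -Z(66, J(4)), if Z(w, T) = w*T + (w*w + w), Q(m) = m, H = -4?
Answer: -4686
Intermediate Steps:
G(u) = 1
J(v) = 4 (J(v) = -4*1*(-1) = -4*(-1) = 4)
Z(w, T) = w + w**2 + T*w (Z(w, T) = T*w + (w**2 + w) = T*w + (w + w**2) = w + w**2 + T*w)
-Z(66, J(4)) = -66*(1 + 4 + 66) = -66*71 = -1*4686 = -4686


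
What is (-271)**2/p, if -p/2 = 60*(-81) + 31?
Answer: 73441/9658 ≈ 7.6042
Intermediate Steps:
p = 9658 (p = -2*(60*(-81) + 31) = -2*(-4860 + 31) = -2*(-4829) = 9658)
(-271)**2/p = (-271)**2/9658 = 73441*(1/9658) = 73441/9658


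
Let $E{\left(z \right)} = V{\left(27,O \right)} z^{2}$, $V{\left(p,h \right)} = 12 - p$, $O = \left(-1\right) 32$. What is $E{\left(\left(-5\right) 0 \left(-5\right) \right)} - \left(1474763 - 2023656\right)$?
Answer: $548893$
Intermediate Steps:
$O = -32$
$E{\left(z \right)} = - 15 z^{2}$ ($E{\left(z \right)} = \left(12 - 27\right) z^{2} = - 15 z^{2}$)
$E{\left(\left(-5\right) 0 \left(-5\right) \right)} - \left(1474763 - 2023656\right) = - 15 \left(\left(-5\right) 0 \left(-5\right)\right)^{2} - \left(1474763 - 2023656\right) = - 15 \left(0 \left(-5\right)\right)^{2} - \left(1474763 - 2023656\right) = - 15 \cdot 0^{2} - -548893 = \left(-15\right) 0 + 548893 = 0 + 548893 = 548893$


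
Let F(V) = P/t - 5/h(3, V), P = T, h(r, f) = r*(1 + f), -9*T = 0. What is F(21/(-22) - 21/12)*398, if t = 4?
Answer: 17512/45 ≈ 389.16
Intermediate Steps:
T = 0 (T = -1/9*0 = 0)
P = 0
F(V) = -5/(3 + 3*V) (F(V) = 0/4 - 5*1/(3*(1 + V)) = 0*(1/4) - 5/(3 + 3*V) = 0 - 5/(3 + 3*V) = -5/(3 + 3*V))
F(21/(-22) - 21/12)*398 = -5/(3 + 3*(21/(-22) - 21/12))*398 = -5/(3 + 3*(21*(-1/22) - 21*1/12))*398 = -5/(3 + 3*(-21/22 - 7/4))*398 = -5/(3 + 3*(-119/44))*398 = -5/(3 - 357/44)*398 = -5/(-225/44)*398 = -5*(-44/225)*398 = (44/45)*398 = 17512/45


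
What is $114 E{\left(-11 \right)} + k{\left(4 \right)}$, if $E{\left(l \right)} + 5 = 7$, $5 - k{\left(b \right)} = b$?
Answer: $229$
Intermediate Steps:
$k{\left(b \right)} = 5 - b$
$E{\left(l \right)} = 2$ ($E{\left(l \right)} = -5 + 7 = 2$)
$114 E{\left(-11 \right)} + k{\left(4 \right)} = 114 \cdot 2 + \left(5 - 4\right) = 228 + \left(5 - 4\right) = 228 + 1 = 229$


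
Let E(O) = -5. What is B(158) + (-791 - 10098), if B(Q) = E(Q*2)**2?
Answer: -10864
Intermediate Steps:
B(Q) = 25 (B(Q) = (-5)**2 = 25)
B(158) + (-791 - 10098) = 25 + (-791 - 10098) = 25 - 10889 = -10864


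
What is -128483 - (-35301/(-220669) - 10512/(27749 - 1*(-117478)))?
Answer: -1372503317744876/10682365621 ≈ -1.2848e+5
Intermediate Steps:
-128483 - (-35301/(-220669) - 10512/(27749 - 1*(-117478))) = -128483 - (-35301*(-1/220669) - 10512/(27749 + 117478)) = -128483 - (35301/220669 - 10512/145227) = -128483 - (35301/220669 - 10512*1/145227) = -128483 - (35301/220669 - 3504/48409) = -128483 - 1*935661933/10682365621 = -128483 - 935661933/10682365621 = -1372503317744876/10682365621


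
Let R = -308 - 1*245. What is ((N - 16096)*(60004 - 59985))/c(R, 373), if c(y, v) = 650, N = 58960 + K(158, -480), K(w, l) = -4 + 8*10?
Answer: 81586/65 ≈ 1255.2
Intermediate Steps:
K(w, l) = 76 (K(w, l) = -4 + 80 = 76)
R = -553 (R = -308 - 245 = -553)
N = 59036 (N = 58960 + 76 = 59036)
((N - 16096)*(60004 - 59985))/c(R, 373) = ((59036 - 16096)*(60004 - 59985))/650 = (42940*19)*(1/650) = 815860*(1/650) = 81586/65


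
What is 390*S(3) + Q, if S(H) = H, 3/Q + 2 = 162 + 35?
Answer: 76051/65 ≈ 1170.0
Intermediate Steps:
Q = 1/65 (Q = 3/(-2 + (162 + 35)) = 3/(-2 + 197) = 3/195 = 3*(1/195) = 1/65 ≈ 0.015385)
390*S(3) + Q = 390*3 + 1/65 = 1170 + 1/65 = 76051/65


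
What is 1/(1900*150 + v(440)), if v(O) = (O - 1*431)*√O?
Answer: 2375/676874703 - √110/4512498020 ≈ 3.5064e-6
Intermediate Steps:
v(O) = √O*(-431 + O) (v(O) = (O - 431)*√O = (-431 + O)*√O = √O*(-431 + O))
1/(1900*150 + v(440)) = 1/(1900*150 + √440*(-431 + 440)) = 1/(285000 + (2*√110)*9) = 1/(285000 + 18*√110)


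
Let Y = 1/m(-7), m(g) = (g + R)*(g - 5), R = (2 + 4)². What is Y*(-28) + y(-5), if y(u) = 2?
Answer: 181/87 ≈ 2.0805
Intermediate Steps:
R = 36 (R = 6² = 36)
m(g) = (-5 + g)*(36 + g) (m(g) = (g + 36)*(g - 5) = (36 + g)*(-5 + g) = (-5 + g)*(36 + g))
Y = -1/348 (Y = 1/(-180 + (-7)² + 31*(-7)) = 1/(-180 + 49 - 217) = 1/(-348) = -1/348 ≈ -0.0028736)
Y*(-28) + y(-5) = -1/348*(-28) + 2 = 7/87 + 2 = 181/87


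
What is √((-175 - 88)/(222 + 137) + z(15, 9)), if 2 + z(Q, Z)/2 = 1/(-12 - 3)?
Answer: I*√141103155/5385 ≈ 2.2059*I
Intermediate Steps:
z(Q, Z) = -62/15 (z(Q, Z) = -4 + 2/(-12 - 3) = -4 + 2/(-15) = -4 + 2*(-1/15) = -4 - 2/15 = -62/15)
√((-175 - 88)/(222 + 137) + z(15, 9)) = √((-175 - 88)/(222 + 137) - 62/15) = √(-263/359 - 62/15) = √(-26203/5385) = I*√141103155/5385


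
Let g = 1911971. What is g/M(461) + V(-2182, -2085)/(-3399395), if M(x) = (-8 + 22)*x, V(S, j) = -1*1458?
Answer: 6499554067477/21939695330 ≈ 296.25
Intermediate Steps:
V(S, j) = -1458
M(x) = 14*x
g/M(461) + V(-2182, -2085)/(-3399395) = 1911971/((14*461)) - 1458/(-3399395) = 1911971/6454 - 1458*(-1/3399395) = 1911971*(1/6454) + 1458/3399395 = 1911971/6454 + 1458/3399395 = 6499554067477/21939695330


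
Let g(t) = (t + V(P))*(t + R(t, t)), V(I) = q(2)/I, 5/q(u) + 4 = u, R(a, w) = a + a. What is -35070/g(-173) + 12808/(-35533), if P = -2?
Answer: -3183766688/4223132583 ≈ -0.75389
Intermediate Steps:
R(a, w) = 2*a
q(u) = 5/(-4 + u)
V(I) = -5/(2*I) (V(I) = (5/(-4 + 2))/I = (5/(-2))/I = (5*(-½))/I = -5/(2*I))
g(t) = 3*t*(5/4 + t) (g(t) = (t - 5/2/(-2))*(t + 2*t) = (t - 5/2*(-½))*(3*t) = (t + 5/4)*(3*t) = (5/4 + t)*(3*t) = 3*t*(5/4 + t))
-35070/g(-173) + 12808/(-35533) = -35070*(-4/(519*(5 + 4*(-173)))) + 12808/(-35533) = -35070*(-4/(519*(5 - 692))) + 12808*(-1/35533) = -35070/((¾)*(-173)*(-687)) - 12808/35533 = -35070/356553/4 - 12808/35533 = -35070*4/356553 - 12808/35533 = -46760/118851 - 12808/35533 = -3183766688/4223132583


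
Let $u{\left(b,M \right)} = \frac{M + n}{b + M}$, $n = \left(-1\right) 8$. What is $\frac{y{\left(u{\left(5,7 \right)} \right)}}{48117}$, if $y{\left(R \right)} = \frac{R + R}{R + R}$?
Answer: $\frac{1}{48117} \approx 2.0783 \cdot 10^{-5}$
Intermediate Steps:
$n = -8$
$u{\left(b,M \right)} = \frac{-8 + M}{M + b}$ ($u{\left(b,M \right)} = \frac{M - 8}{b + M} = \frac{-8 + M}{M + b}$)
$y{\left(R \right)} = 1$ ($y{\left(R \right)} = \frac{2 R}{2 R} = 2 R \frac{1}{2 R} = 1$)
$\frac{y{\left(u{\left(5,7 \right)} \right)}}{48117} = 1 \cdot \frac{1}{48117} = \frac{1}{48117}$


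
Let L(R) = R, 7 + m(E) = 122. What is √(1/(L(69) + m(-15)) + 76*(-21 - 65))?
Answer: I*√55320658/92 ≈ 80.845*I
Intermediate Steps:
m(E) = 115 (m(E) = -7 + 122 = 115)
√(1/(L(69) + m(-15)) + 76*(-21 - 65)) = √(1/(69 + 115) + 76*(-21 - 65)) = √(1/184 + 76*(-86)) = √(1/184 - 6536) = √(-1202623/184) = I*√55320658/92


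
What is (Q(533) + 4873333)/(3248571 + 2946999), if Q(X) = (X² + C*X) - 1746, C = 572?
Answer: 910092/1032595 ≈ 0.88136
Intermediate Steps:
Q(X) = -1746 + X² + 572*X (Q(X) = (X² + 572*X) - 1746 = -1746 + X² + 572*X)
(Q(533) + 4873333)/(3248571 + 2946999) = ((-1746 + 533² + 572*533) + 4873333)/(3248571 + 2946999) = ((-1746 + 284089 + 304876) + 4873333)/6195570 = (587219 + 4873333)*(1/6195570) = 5460552*(1/6195570) = 910092/1032595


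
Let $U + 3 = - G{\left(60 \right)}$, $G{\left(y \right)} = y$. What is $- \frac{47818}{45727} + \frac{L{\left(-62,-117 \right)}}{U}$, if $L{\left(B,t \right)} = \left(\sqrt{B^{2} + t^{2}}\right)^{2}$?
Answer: $- \frac{804744025}{2880801} \approx -279.35$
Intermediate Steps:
$L{\left(B,t \right)} = B^{2} + t^{2}$
$U = -63$ ($U = -3 - 60 = -63$)
$- \frac{47818}{45727} + \frac{L{\left(-62,-117 \right)}}{U} = - \frac{47818}{45727} + \frac{\left(-62\right)^{2} + \left(-117\right)^{2}}{-63} = \left(-47818\right) \frac{1}{45727} + \left(3844 + 13689\right) \left(- \frac{1}{63}\right) = - \frac{47818}{45727} + 17533 \left(- \frac{1}{63}\right) = - \frac{47818}{45727} - \frac{17533}{63} = - \frac{804744025}{2880801}$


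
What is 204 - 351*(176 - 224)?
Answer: 17052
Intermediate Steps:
204 - 351*(176 - 224) = 204 - 351*(-48) = 204 + 16848 = 17052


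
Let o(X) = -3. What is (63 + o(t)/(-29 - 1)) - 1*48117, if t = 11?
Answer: -480539/10 ≈ -48054.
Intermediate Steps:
(63 + o(t)/(-29 - 1)) - 1*48117 = (63 - 3/(-29 - 1)) - 1*48117 = (63 - 3/(-30)) - 48117 = (63 - 3*(-1/30)) - 48117 = (63 + 1/10) - 48117 = 631/10 - 48117 = -480539/10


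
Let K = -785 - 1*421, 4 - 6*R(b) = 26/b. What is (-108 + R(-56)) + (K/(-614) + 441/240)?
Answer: -53357581/515760 ≈ -103.45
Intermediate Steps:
R(b) = ⅔ - 13/(3*b)
K = -1206 (K = -785 - 421 = -1206)
(-108 + R(-56)) + (K/(-614) + 441/240) = (-108 + (⅓)*(-13 + 2*(-56))/(-56)) + (-1206/(-614) + 441/240) = (-108 + (⅓)*(-1/56)*(-13 - 112)) + (-1206*(-1/614) + 441*(1/240)) = (-108 + (⅓)*(-1/56)*(-125)) + (603/307 + 147/80) = (-108 + 125/168) + 93369/24560 = -18019/168 + 93369/24560 = -53357581/515760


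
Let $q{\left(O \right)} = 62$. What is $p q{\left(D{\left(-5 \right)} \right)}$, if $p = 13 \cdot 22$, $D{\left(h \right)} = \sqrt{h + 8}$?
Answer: $17732$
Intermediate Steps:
$D{\left(h \right)} = \sqrt{8 + h}$
$p = 286$
$p q{\left(D{\left(-5 \right)} \right)} = 286 \cdot 62 = 17732$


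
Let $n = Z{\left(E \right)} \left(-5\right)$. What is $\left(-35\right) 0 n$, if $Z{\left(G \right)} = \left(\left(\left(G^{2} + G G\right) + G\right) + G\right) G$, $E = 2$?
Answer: $0$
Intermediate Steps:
$Z{\left(G \right)} = G \left(2 G + 2 G^{2}\right)$ ($Z{\left(G \right)} = \left(\left(\left(G^{2} + G^{2}\right) + G\right) + G\right) G = \left(\left(2 G^{2} + G\right) + G\right) G = \left(\left(G + 2 G^{2}\right) + G\right) G = \left(2 G + 2 G^{2}\right) G = G \left(2 G + 2 G^{2}\right)$)
$n = -120$ ($n = 2 \cdot 2^{2} \left(1 + 2\right) \left(-5\right) = 2 \cdot 4 \cdot 3 \left(-5\right) = 24 \left(-5\right) = -120$)
$\left(-35\right) 0 n = \left(-35\right) 0 \left(-120\right) = 0 \left(-120\right) = 0$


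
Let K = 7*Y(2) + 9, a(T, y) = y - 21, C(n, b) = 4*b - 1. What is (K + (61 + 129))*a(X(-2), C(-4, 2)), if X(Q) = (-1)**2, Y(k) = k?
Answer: -2982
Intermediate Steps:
C(n, b) = -1 + 4*b
X(Q) = 1
a(T, y) = -21 + y
K = 23 (K = 7*2 + 9 = 14 + 9 = 23)
(K + (61 + 129))*a(X(-2), C(-4, 2)) = (23 + (61 + 129))*(-21 + (-1 + 4*2)) = (23 + 190)*(-21 + (-1 + 8)) = 213*(-21 + 7) = 213*(-14) = -2982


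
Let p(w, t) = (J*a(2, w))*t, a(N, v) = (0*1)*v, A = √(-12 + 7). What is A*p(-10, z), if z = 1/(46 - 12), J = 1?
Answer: 0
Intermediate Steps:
A = I*√5 (A = √(-5) = I*√5 ≈ 2.2361*I)
a(N, v) = 0 (a(N, v) = 0*v = 0)
z = 1/34 ≈ 0.029412
p(w, t) = 0 (p(w, t) = (1*0)*t = 0*t = 0)
A*p(-10, z) = (I*√5)*0 = 0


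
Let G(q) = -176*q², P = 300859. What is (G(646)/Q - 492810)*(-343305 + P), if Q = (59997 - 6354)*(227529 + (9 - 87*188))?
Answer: 118483056218641006748/5664218013 ≈ 2.0918e+10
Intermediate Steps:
Q = 11328436026 (Q = 53643*(227529 + (9 - 16356)) = 53643*(227529 - 16347) = 53643*211182 = 11328436026)
(G(646)/Q - 492810)*(-343305 + P) = (-176*646²/11328436026 - 492810)*(-343305 + 300859) = (-176*417316*(1/11328436026) - 492810)*(-42446) = (-73447616*1/11328436026 - 492810)*(-42446) = (-36723808/5664218013 - 492810)*(-42446) = -2791383315710338/5664218013*(-42446) = 118483056218641006748/5664218013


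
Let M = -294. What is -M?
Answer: 294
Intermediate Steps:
-M = -1*(-294) = 294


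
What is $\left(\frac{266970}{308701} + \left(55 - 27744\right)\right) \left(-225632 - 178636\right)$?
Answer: $\frac{3455422118821092}{308701} \approx 1.1193 \cdot 10^{10}$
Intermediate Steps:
$\left(\frac{266970}{308701} + \left(55 - 27744\right)\right) \left(-225632 - 178636\right) = \left(266970 \cdot \frac{1}{308701} + \left(55 - 27744\right)\right) \left(-404268\right) = \left(\frac{266970}{308701} - 27689\right) \left(-404268\right) = \left(- \frac{8547355019}{308701}\right) \left(-404268\right) = \frac{3455422118821092}{308701}$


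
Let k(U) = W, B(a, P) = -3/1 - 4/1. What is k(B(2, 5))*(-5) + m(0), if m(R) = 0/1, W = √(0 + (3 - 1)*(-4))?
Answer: -10*I*√2 ≈ -14.142*I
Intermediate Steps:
B(a, P) = -7 (B(a, P) = -3*1 - 4*1 = -3 - 4 = -7)
W = 2*I*√2 (W = √(0 + 2*(-4)) = √(0 - 8) = √(-8) = 2*I*√2 ≈ 2.8284*I)
k(U) = 2*I*√2
m(R) = 0 (m(R) = 0*1 = 0)
k(B(2, 5))*(-5) + m(0) = (2*I*√2)*(-5) + 0 = -10*I*√2 + 0 = -10*I*√2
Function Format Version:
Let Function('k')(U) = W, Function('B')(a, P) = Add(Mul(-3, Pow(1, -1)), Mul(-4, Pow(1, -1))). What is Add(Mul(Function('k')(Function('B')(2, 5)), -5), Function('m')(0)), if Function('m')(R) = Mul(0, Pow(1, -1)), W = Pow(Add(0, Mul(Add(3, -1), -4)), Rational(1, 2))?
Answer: Mul(-10, I, Pow(2, Rational(1, 2))) ≈ Mul(-14.142, I)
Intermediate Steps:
Function('B')(a, P) = -7 (Function('B')(a, P) = Add(Mul(-3, 1), Mul(-4, 1)) = Add(-3, -4) = -7)
W = Mul(2, I, Pow(2, Rational(1, 2))) (W = Pow(Add(0, Mul(2, -4)), Rational(1, 2)) = Pow(Add(0, -8), Rational(1, 2)) = Pow(-8, Rational(1, 2)) = Mul(2, I, Pow(2, Rational(1, 2))) ≈ Mul(2.8284, I))
Function('k')(U) = Mul(2, I, Pow(2, Rational(1, 2)))
Function('m')(R) = 0 (Function('m')(R) = Mul(0, 1) = 0)
Add(Mul(Function('k')(Function('B')(2, 5)), -5), Function('m')(0)) = Add(Mul(Mul(2, I, Pow(2, Rational(1, 2))), -5), 0) = Add(Mul(-10, I, Pow(2, Rational(1, 2))), 0) = Mul(-10, I, Pow(2, Rational(1, 2)))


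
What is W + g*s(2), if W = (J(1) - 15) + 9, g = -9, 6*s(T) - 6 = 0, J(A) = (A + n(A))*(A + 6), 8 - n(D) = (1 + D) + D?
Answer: 27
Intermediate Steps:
n(D) = 7 - 2*D (n(D) = 8 - ((1 + D) + D) = 8 - (1 + 2*D) = 8 + (-1 - 2*D) = 7 - 2*D)
J(A) = (6 + A)*(7 - A) (J(A) = (A + (7 - 2*A))*(A + 6) = (7 - A)*(6 + A) = (6 + A)*(7 - A))
s(T) = 1 (s(T) = 1 + (⅙)*0 = 1 + 0 = 1)
W = 36 (W = ((42 + 1 - 1*1²) - 15) + 9 = ((42 + 1 - 1*1) - 15) + 9 = ((42 + 1 - 1) - 15) + 9 = (42 - 15) + 9 = 27 + 9 = 36)
W + g*s(2) = 36 - 9*1 = 36 - 9 = 27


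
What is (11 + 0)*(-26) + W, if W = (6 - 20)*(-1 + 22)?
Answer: -580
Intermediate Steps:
W = -294 (W = -14*21 = -294)
(11 + 0)*(-26) + W = (11 + 0)*(-26) - 294 = 11*(-26) - 294 = -286 - 294 = -580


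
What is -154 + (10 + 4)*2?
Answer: -126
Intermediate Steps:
-154 + (10 + 4)*2 = -154 + 14*2 = -154 + 28 = -126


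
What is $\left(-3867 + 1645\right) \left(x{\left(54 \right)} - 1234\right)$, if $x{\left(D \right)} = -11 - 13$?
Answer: $2795276$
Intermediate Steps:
$x{\left(D \right)} = -24$
$\left(-3867 + 1645\right) \left(x{\left(54 \right)} - 1234\right) = \left(-3867 + 1645\right) \left(-24 - 1234\right) = - 2222 \left(-24 - 1234\right) = \left(-2222\right) \left(-1258\right) = 2795276$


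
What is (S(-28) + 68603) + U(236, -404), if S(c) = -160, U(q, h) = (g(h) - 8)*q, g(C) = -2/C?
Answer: 6722173/101 ≈ 66556.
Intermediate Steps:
U(q, h) = q*(-8 - 2/h) (U(q, h) = (-2/h - 8)*q = (-8 - 2/h)*q = q*(-8 - 2/h))
(S(-28) + 68603) + U(236, -404) = (-160 + 68603) + (-8*236 - 2*236/(-404)) = 68443 + (-1888 - 2*236*(-1/404)) = 68443 + (-1888 + 118/101) = 68443 - 190570/101 = 6722173/101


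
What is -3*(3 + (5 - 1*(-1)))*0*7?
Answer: 0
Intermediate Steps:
-3*(3 + (5 - 1*(-1)))*0*7 = -3*(3 + (5 + 1))*0*7 = -3*(3 + 6)*0*7 = -27*0*7 = -3*0*7 = 0*7 = 0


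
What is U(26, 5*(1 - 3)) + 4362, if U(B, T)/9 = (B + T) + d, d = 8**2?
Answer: 5082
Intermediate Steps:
d = 64
U(B, T) = 576 + 9*B + 9*T (U(B, T) = 9*((B + T) + 64) = 9*(64 + B + T) = 576 + 9*B + 9*T)
U(26, 5*(1 - 3)) + 4362 = (576 + 9*26 + 9*(5*(1 - 3))) + 4362 = (576 + 234 + 9*(5*(-2))) + 4362 = (576 + 234 + 9*(-10)) + 4362 = (576 + 234 - 90) + 4362 = 720 + 4362 = 5082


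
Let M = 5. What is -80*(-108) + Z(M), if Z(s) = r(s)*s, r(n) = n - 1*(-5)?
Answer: 8690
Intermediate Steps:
r(n) = 5 + n (r(n) = n + 5 = 5 + n)
Z(s) = s*(5 + s) (Z(s) = (5 + s)*s = s*(5 + s))
-80*(-108) + Z(M) = -80*(-108) + 5*(5 + 5) = 8640 + 5*10 = 8640 + 50 = 8690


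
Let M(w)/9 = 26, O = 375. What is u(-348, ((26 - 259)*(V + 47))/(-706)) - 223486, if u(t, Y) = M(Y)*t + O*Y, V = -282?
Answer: -235805233/706 ≈ -3.3400e+5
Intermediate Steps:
M(w) = 234 (M(w) = 9*26 = 234)
u(t, Y) = 234*t + 375*Y
u(-348, ((26 - 259)*(V + 47))/(-706)) - 223486 = (234*(-348) + 375*(((26 - 259)*(-282 + 47))/(-706))) - 223486 = (-81432 + 375*(-233*(-235)*(-1/706))) - 223486 = (-81432 + 375*(54755*(-1/706))) - 223486 = (-81432 + 375*(-54755/706)) - 223486 = (-81432 - 20533125/706) - 223486 = -78024117/706 - 223486 = -235805233/706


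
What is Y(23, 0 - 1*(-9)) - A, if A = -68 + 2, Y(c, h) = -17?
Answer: 49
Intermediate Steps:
A = -66
Y(23, 0 - 1*(-9)) - A = -17 - 1*(-66) = -17 + 66 = 49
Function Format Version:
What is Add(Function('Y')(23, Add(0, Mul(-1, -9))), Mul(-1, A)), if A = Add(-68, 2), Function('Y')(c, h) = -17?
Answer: 49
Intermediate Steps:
A = -66
Add(Function('Y')(23, Add(0, Mul(-1, -9))), Mul(-1, A)) = Add(-17, Mul(-1, -66)) = Add(-17, 66) = 49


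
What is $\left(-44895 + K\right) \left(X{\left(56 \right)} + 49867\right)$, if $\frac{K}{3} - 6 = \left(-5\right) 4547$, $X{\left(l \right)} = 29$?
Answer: $-5642339472$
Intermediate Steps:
$K = -68187$ ($K = 18 + 3 \left(\left(-5\right) 4547\right) = 18 + 3 \left(-22735\right) = 18 - 68205 = -68187$)
$\left(-44895 + K\right) \left(X{\left(56 \right)} + 49867\right) = \left(-44895 - 68187\right) \left(29 + 49867\right) = \left(-113082\right) 49896 = -5642339472$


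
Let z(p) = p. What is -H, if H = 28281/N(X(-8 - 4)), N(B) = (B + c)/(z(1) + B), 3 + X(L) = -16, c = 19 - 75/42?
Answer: -7126812/25 ≈ -2.8507e+5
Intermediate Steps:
c = 241/14 (c = 19 - 75/42 = 19 - 1*25/14 = 19 - 25/14 = 241/14 ≈ 17.214)
X(L) = -19 (X(L) = -3 - 16 = -19)
N(B) = (241/14 + B)/(1 + B) (N(B) = (B + 241/14)/(1 + B) = (241/14 + B)/(1 + B))
H = 7126812/25 (H = 28281/(((241/14 - 19)/(1 - 19))) = 28281/((-25/14/(-18))) = 28281/((-1/18*(-25/14))) = 28281/(25/252) = 28281*(252/25) = 7126812/25 ≈ 2.8507e+5)
-H = -1*7126812/25 = -7126812/25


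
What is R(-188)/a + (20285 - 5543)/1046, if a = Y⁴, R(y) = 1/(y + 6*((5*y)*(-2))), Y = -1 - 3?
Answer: 20930338315/1485085696 ≈ 14.094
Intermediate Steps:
Y = -4
R(y) = -1/(59*y) (R(y) = 1/(y + 6*(-10*y)) = 1/(y - 60*y) = 1/(-59*y) = -1/(59*y))
a = 256 (a = (-4)⁴ = 256)
R(-188)/a + (20285 - 5543)/1046 = -1/59/(-188)/256 + (20285 - 5543)/1046 = -1/59*(-1/188)*(1/256) + 14742*(1/1046) = (1/11092)*(1/256) + 7371/523 = 1/2839552 + 7371/523 = 20930338315/1485085696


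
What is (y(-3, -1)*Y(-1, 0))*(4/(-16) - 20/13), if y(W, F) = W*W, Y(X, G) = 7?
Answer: -5859/52 ≈ -112.67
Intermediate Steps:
y(W, F) = W²
(y(-3, -1)*Y(-1, 0))*(4/(-16) - 20/13) = ((-3)²*7)*(4/(-16) - 20/13) = (9*7)*(4*(-1/16) - 20*1/13) = 63*(-¼ - 20/13) = 63*(-93/52) = -5859/52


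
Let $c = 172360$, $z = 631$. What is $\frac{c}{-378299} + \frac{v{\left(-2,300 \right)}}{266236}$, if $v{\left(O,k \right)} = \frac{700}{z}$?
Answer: $- \frac{7238834728115}{15888077181971} \approx -0.45561$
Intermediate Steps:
$v{\left(O,k \right)} = \frac{700}{631}$
$\frac{c}{-378299} + \frac{v{\left(-2,300 \right)}}{266236} = \frac{172360}{-378299} + \frac{700}{631 \cdot 266236} = 172360 \left(- \frac{1}{378299}\right) + \frac{700}{631} \cdot \frac{1}{266236} = - \frac{172360}{378299} + \frac{175}{41998729} = - \frac{7238834728115}{15888077181971}$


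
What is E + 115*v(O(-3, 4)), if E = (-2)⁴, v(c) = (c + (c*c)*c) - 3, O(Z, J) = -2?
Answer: -1479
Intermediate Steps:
v(c) = -3 + c + c³ (v(c) = (c + c²*c) - 3 = (c + c³) - 3 = -3 + c + c³)
E = 16
E + 115*v(O(-3, 4)) = 16 + 115*(-3 - 2 + (-2)³) = 16 + 115*(-3 - 2 - 8) = 16 + 115*(-13) = 16 - 1495 = -1479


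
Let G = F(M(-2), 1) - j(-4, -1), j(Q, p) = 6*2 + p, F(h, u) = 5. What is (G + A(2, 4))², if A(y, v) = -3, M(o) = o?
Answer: 81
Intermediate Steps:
j(Q, p) = 12 + p
G = -6 (G = 5 - (12 - 1) = 5 - 1*11 = 5 - 11 = -6)
(G + A(2, 4))² = (-6 - 3)² = (-9)² = 81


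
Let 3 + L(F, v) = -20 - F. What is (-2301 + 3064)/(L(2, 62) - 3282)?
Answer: -763/3307 ≈ -0.23072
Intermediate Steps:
L(F, v) = -23 - F (L(F, v) = -3 + (-20 - F) = -23 - F)
(-2301 + 3064)/(L(2, 62) - 3282) = (-2301 + 3064)/((-23 - 1*2) - 3282) = 763/((-23 - 2) - 3282) = 763/(-25 - 3282) = 763/(-3307) = 763*(-1/3307) = -763/3307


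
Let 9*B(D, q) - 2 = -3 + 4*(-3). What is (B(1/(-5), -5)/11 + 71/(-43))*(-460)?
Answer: 3490480/4257 ≈ 819.94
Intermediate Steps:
B(D, q) = -13/9 (B(D, q) = 2/9 + (-3 + 4*(-3))/9 = 2/9 + (-3 - 12)/9 = 2/9 + (⅑)*(-15) = 2/9 - 5/3 = -13/9)
(B(1/(-5), -5)/11 + 71/(-43))*(-460) = (-13/9/11 + 71/(-43))*(-460) = (-13/9*1/11 + 71*(-1/43))*(-460) = (-13/99 - 71/43)*(-460) = -7588/4257*(-460) = 3490480/4257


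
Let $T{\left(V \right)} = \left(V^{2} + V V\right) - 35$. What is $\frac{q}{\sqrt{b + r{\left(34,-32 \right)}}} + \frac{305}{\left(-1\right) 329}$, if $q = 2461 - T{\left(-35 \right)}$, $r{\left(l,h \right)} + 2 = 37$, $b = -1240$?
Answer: $- \frac{305}{329} - \frac{46 i \sqrt{1205}}{1205} \approx -0.92705 - 1.3251 i$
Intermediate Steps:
$T{\left(V \right)} = -35 + 2 V^{2}$ ($T{\left(V \right)} = \left(V^{2} + V^{2}\right) - 35 = 2 V^{2} - 35 = -35 + 2 V^{2}$)
$r{\left(l,h \right)} = 35$ ($r{\left(l,h \right)} = -2 + 37 = 35$)
$q = 46$ ($q = 2461 - \left(-35 + 2 \left(-35\right)^{2}\right) = 2461 - \left(-35 + 2 \cdot 1225\right) = 2461 - \left(-35 + 2450\right) = 2461 - 2415 = 46$)
$\frac{q}{\sqrt{b + r{\left(34,-32 \right)}}} + \frac{305}{\left(-1\right) 329} = \frac{46}{\sqrt{-1240 + 35}} + \frac{305}{\left(-1\right) 329} = \frac{46}{\sqrt{-1205}} + \frac{305}{-329} = \frac{46}{i \sqrt{1205}} + 305 \left(- \frac{1}{329}\right) = 46 \left(- \frac{i \sqrt{1205}}{1205}\right) - \frac{305}{329} = - \frac{46 i \sqrt{1205}}{1205} - \frac{305}{329} = - \frac{305}{329} - \frac{46 i \sqrt{1205}}{1205}$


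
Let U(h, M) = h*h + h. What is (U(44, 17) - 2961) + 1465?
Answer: 484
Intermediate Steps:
U(h, M) = h + h² (U(h, M) = h² + h = h + h²)
(U(44, 17) - 2961) + 1465 = (44*(1 + 44) - 2961) + 1465 = (44*45 - 2961) + 1465 = (1980 - 2961) + 1465 = -981 + 1465 = 484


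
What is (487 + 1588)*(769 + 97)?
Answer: 1796950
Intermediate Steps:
(487 + 1588)*(769 + 97) = 2075*866 = 1796950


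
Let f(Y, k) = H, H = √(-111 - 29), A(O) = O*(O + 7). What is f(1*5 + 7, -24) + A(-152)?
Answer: 22040 + 2*I*√35 ≈ 22040.0 + 11.832*I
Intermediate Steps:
A(O) = O*(7 + O)
H = 2*I*√35 (H = √(-140) = 2*I*√35 ≈ 11.832*I)
f(Y, k) = 2*I*√35
f(1*5 + 7, -24) + A(-152) = 2*I*√35 - 152*(7 - 152) = 2*I*√35 - 152*(-145) = 2*I*√35 + 22040 = 22040 + 2*I*√35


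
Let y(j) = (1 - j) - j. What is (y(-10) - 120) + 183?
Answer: 84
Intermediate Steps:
y(j) = 1 - 2*j
(y(-10) - 120) + 183 = ((1 - 2*(-10)) - 120) + 183 = ((1 + 20) - 120) + 183 = (21 - 120) + 183 = -99 + 183 = 84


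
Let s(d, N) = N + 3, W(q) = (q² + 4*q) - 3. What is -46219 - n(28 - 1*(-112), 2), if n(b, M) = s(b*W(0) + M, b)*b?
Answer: -66239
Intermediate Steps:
W(q) = -3 + q² + 4*q
s(d, N) = 3 + N
n(b, M) = b*(3 + b) (n(b, M) = (3 + b)*b = b*(3 + b))
-46219 - n(28 - 1*(-112), 2) = -46219 - (28 - 1*(-112))*(3 + (28 - 1*(-112))) = -46219 - (28 + 112)*(3 + (28 + 112)) = -46219 - 140*(3 + 140) = -46219 - 140*143 = -46219 - 1*20020 = -46219 - 20020 = -66239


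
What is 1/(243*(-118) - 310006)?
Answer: -1/338680 ≈ -2.9526e-6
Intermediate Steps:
1/(243*(-118) - 310006) = 1/(-28674 - 310006) = 1/(-338680) = -1/338680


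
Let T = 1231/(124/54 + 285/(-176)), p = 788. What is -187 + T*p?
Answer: 4608971477/3217 ≈ 1.4327e+6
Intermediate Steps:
T = 5849712/3217 (T = 1231/(124*(1/54) + 285*(-1/176)) = 1231/(62/27 - 285/176) = 1231/(3217/4752) = 1231*(4752/3217) = 5849712/3217 ≈ 1818.4)
-187 + T*p = -187 + (5849712/3217)*788 = -187 + 4609573056/3217 = 4608971477/3217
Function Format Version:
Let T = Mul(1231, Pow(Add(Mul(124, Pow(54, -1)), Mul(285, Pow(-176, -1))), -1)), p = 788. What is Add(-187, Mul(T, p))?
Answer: Rational(4608971477, 3217) ≈ 1.4327e+6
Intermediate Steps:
T = Rational(5849712, 3217) (T = Mul(1231, Pow(Add(Mul(124, Rational(1, 54)), Mul(285, Rational(-1, 176))), -1)) = Mul(1231, Pow(Add(Rational(62, 27), Rational(-285, 176)), -1)) = Mul(1231, Pow(Rational(3217, 4752), -1)) = Mul(1231, Rational(4752, 3217)) = Rational(5849712, 3217) ≈ 1818.4)
Add(-187, Mul(T, p)) = Add(-187, Mul(Rational(5849712, 3217), 788)) = Add(-187, Rational(4609573056, 3217)) = Rational(4608971477, 3217)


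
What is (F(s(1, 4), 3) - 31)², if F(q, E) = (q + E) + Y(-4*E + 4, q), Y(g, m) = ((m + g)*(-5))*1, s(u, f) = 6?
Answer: 144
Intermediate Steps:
Y(g, m) = -5*g - 5*m (Y(g, m) = ((g + m)*(-5))*1 = (-5*g - 5*m)*1 = -5*g - 5*m)
F(q, E) = -20 - 4*q + 21*E (F(q, E) = (q + E) + (-5*(-4*E + 4) - 5*q) = (E + q) + (-5*(4 - 4*E) - 5*q) = (E + q) + ((-20 + 20*E) - 5*q) = (E + q) + (-20 - 5*q + 20*E) = -20 - 4*q + 21*E)
(F(s(1, 4), 3) - 31)² = ((-20 - 4*6 + 21*3) - 31)² = ((-20 - 24 + 63) - 31)² = (19 - 31)² = (-12)² = 144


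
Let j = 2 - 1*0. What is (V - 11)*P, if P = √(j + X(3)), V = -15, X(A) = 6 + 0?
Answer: -52*√2 ≈ -73.539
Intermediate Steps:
X(A) = 6
j = 2 (j = 2 + 0 = 2)
P = 2*√2 (P = √(2 + 6) = √8 = 2*√2 ≈ 2.8284)
(V - 11)*P = (-15 - 11)*(2*√2) = -52*√2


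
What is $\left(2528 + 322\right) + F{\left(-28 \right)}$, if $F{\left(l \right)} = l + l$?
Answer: $2794$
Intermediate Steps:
$F{\left(l \right)} = 2 l$
$\left(2528 + 322\right) + F{\left(-28 \right)} = \left(2528 + 322\right) + 2 \left(-28\right) = 2850 - 56 = 2794$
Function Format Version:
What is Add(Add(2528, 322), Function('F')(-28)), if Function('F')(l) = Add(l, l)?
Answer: 2794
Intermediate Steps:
Function('F')(l) = Mul(2, l)
Add(Add(2528, 322), Function('F')(-28)) = Add(Add(2528, 322), Mul(2, -28)) = Add(2850, -56) = 2794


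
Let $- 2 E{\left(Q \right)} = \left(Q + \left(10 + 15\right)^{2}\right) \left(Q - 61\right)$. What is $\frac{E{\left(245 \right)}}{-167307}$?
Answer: $\frac{26680}{55769} \approx 0.4784$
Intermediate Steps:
$E{\left(Q \right)} = - \frac{\left(-61 + Q\right) \left(625 + Q\right)}{2}$ ($E{\left(Q \right)} = - \frac{\left(Q + \left(10 + 15\right)^{2}\right) \left(Q - 61\right)}{2} = - \frac{\left(Q + 25^{2}\right) \left(-61 + Q\right)}{2} = - \frac{\left(Q + 625\right) \left(-61 + Q\right)}{2} = - \frac{\left(625 + Q\right) \left(-61 + Q\right)}{2} = - \frac{\left(-61 + Q\right) \left(625 + Q\right)}{2}$)
$\frac{E{\left(245 \right)}}{-167307} = \frac{\frac{38125}{2} - 69090 - \frac{245^{2}}{2}}{-167307} = \left(\frac{38125}{2} - 69090 - \frac{60025}{2}\right) \left(- \frac{1}{167307}\right) = \left(-80040\right) \left(- \frac{1}{167307}\right) = \frac{26680}{55769}$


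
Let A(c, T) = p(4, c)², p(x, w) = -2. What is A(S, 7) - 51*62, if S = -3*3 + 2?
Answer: -3158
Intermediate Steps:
S = -7 (S = -9 + 2 = -7)
A(c, T) = 4 (A(c, T) = (-2)² = 4)
A(S, 7) - 51*62 = 4 - 51*62 = 4 - 3162 = -3158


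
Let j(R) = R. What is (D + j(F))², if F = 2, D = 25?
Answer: 729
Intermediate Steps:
(D + j(F))² = (25 + 2)² = 27² = 729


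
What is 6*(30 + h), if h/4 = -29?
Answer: -516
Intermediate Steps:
h = -116 (h = 4*(-29) = -116)
6*(30 + h) = 6*(30 - 116) = 6*(-86) = -516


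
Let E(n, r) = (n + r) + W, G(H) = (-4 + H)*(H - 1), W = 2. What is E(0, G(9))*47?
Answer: 1974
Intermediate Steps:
G(H) = (-1 + H)*(-4 + H) (G(H) = (-4 + H)*(-1 + H) = (-1 + H)*(-4 + H))
E(n, r) = 2 + n + r (E(n, r) = (n + r) + 2 = 2 + n + r)
E(0, G(9))*47 = (2 + 0 + (4 + 9² - 5*9))*47 = (2 + 0 + (4 + 81 - 45))*47 = (2 + 0 + 40)*47 = 42*47 = 1974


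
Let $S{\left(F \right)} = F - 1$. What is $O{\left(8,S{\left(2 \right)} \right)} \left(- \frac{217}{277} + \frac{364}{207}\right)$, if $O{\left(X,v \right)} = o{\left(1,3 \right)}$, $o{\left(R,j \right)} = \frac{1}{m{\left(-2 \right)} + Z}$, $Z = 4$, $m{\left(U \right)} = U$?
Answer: $\frac{55909}{114678} \approx 0.48753$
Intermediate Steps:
$S{\left(F \right)} = -1 + F$ ($S{\left(F \right)} = F - 1 = -1 + F$)
$o{\left(R,j \right)} = \frac{1}{2}$ ($o{\left(R,j \right)} = \frac{1}{-2 + 4} = \frac{1}{2}$)
$O{\left(X,v \right)} = \frac{1}{2}$
$O{\left(8,S{\left(2 \right)} \right)} \left(- \frac{217}{277} + \frac{364}{207}\right) = \frac{- \frac{217}{277} + \frac{364}{207}}{2} = \frac{1}{2} \cdot \frac{55909}{57339} = \frac{55909}{114678}$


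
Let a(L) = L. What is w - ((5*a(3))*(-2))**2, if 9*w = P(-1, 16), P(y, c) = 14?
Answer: -8086/9 ≈ -898.44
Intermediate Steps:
w = 14/9 (w = (1/9)*14 = 14/9 ≈ 1.5556)
w - ((5*a(3))*(-2))**2 = 14/9 - ((5*3)*(-2))**2 = 14/9 - (15*(-2))**2 = 14/9 - 1*(-30)**2 = 14/9 - 1*900 = 14/9 - 900 = -8086/9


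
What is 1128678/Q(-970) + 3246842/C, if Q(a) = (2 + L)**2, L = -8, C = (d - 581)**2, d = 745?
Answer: 1269742075/40344 ≈ 31473.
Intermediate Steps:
C = 26896 (C = (745 - 581)**2 = 164**2 = 26896)
Q(a) = 36 (Q(a) = (2 - 8)**2 = (-6)**2 = 36)
1128678/Q(-970) + 3246842/C = 1128678/36 + 3246842/26896 = 1128678*(1/36) + 3246842*(1/26896) = 188113/6 + 1623421/13448 = 1269742075/40344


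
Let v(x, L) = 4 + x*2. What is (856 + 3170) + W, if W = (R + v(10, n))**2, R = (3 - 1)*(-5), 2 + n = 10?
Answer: 4222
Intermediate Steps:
n = 8 (n = -2 + 10 = 8)
v(x, L) = 4 + 2*x
R = -10 (R = 2*(-5) = -10)
W = 196 (W = (-10 + (4 + 2*10))**2 = (-10 + (4 + 20))**2 = (-10 + 24)**2 = 14**2 = 196)
(856 + 3170) + W = (856 + 3170) + 196 = 4026 + 196 = 4222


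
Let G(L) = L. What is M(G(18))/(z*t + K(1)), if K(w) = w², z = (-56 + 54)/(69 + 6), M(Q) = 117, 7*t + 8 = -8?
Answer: 61425/557 ≈ 110.28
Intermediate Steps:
t = -16/7 (t = -8/7 + (⅐)*(-8) = -8/7 - 8/7 = -16/7 ≈ -2.2857)
z = -2/75 ≈ -0.026667
M(G(18))/(z*t + K(1)) = 117/(-2/75*(-16/7) + 1²) = 117/(32/525 + 1) = 117/(557/525) = 117*(525/557) = 61425/557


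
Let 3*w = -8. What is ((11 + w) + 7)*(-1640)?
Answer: -75440/3 ≈ -25147.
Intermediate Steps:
w = -8/3 (w = (⅓)*(-8) = -8/3 ≈ -2.6667)
((11 + w) + 7)*(-1640) = ((11 - 8/3) + 7)*(-1640) = (25/3 + 7)*(-1640) = (46/3)*(-1640) = -75440/3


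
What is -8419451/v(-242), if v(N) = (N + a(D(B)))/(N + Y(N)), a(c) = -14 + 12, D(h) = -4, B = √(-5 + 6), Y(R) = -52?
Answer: -1237659297/122 ≈ -1.0145e+7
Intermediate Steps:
B = 1 (B = √1 = 1)
a(c) = -2
v(N) = (-2 + N)/(-52 + N) (v(N) = (N - 2)/(N - 52) = (-2 + N)/(-52 + N))
-8419451/v(-242) = -8419451*(-52 - 242)/(-2 - 242) = -8419451/(-244/(-294)) = -8419451/((-1/294*(-244))) = -8419451/122/147 = -8419451*147/122 = -1237659297/122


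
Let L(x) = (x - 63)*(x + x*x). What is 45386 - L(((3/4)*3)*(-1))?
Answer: 2916449/64 ≈ 45570.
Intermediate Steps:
L(x) = (-63 + x)*(x + x²)
45386 - L(((3/4)*3)*(-1)) = 45386 - ((3/4)*3)*(-1)*(-63 + (((3/4)*3)*(-1))² - 62*(3/4)*3*(-1)) = 45386 - ((3*(¼))*3)*(-1)*(-63 + (((3*(¼))*3)*(-1))² - 62*(3*(¼))*3*(-1)) = 45386 - ((¾)*3)*(-1)*(-63 + (((¾)*3)*(-1))² - 62*(¾)*3*(-1)) = 45386 - (9/4)*(-1)*(-63 + ((9/4)*(-1))² - 279*(-1)/2) = 45386 - (-9)*(-63 + (-9/4)² - 62*(-9/4))/4 = 45386 - (-9)*(-63 + 81/16 + 279/2)/4 = 45386 - (-9)*1305/(4*16) = 45386 - 1*(-11745/64) = 45386 + 11745/64 = 2916449/64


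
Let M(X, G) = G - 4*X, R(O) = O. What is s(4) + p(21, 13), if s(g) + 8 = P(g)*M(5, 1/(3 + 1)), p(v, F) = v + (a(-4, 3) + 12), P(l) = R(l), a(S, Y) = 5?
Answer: -49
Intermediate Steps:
P(l) = l
p(v, F) = 17 + v (p(v, F) = v + (5 + 12) = v + 17 = 17 + v)
s(g) = -8 - 79*g/4 (s(g) = -8 + g*(1/(3 + 1) - 4*5) = -8 + g*(1/4 - 20) = -8 + g*(-79/4) = -8 - 79*g/4)
s(4) + p(21, 13) = (-8 - 79/4*4) + (17 + 21) = (-8 - 79) + 38 = -87 + 38 = -49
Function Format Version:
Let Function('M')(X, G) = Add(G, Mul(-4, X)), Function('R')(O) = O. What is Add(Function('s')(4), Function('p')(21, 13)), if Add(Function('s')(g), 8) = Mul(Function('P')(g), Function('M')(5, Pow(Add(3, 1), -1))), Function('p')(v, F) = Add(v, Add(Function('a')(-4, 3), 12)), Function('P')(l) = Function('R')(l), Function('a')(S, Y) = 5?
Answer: -49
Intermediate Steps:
Function('P')(l) = l
Function('p')(v, F) = Add(17, v) (Function('p')(v, F) = Add(v, Add(5, 12)) = Add(v, 17) = Add(17, v))
Function('s')(g) = Add(-8, Mul(Rational(-79, 4), g)) (Function('s')(g) = Add(-8, Mul(g, Add(Pow(Add(3, 1), -1), Mul(-4, 5)))) = Add(-8, Mul(g, Add(Pow(4, -1), -20))) = Add(-8, Mul(g, Add(Rational(1, 4), -20))) = Add(-8, Mul(g, Rational(-79, 4))) = Add(-8, Mul(Rational(-79, 4), g)))
Add(Function('s')(4), Function('p')(21, 13)) = Add(Add(-8, Mul(Rational(-79, 4), 4)), Add(17, 21)) = Add(Add(-8, -79), 38) = Add(-87, 38) = -49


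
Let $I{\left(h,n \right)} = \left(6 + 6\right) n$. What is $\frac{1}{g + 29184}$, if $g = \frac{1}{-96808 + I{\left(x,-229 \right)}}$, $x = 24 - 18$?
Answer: $\frac{99556}{2905442303} \approx 3.4265 \cdot 10^{-5}$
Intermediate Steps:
$x = 6$ ($x = 24 - 18 = 6$)
$I{\left(h,n \right)} = 12 n$
$g = - \frac{1}{99556}$ ($g = \frac{1}{-96808 + 12 \left(-229\right)} = \frac{1}{-96808 - 2748} = \frac{1}{-99556} = - \frac{1}{99556} \approx -1.0045 \cdot 10^{-5}$)
$\frac{1}{g + 29184} = \frac{1}{- \frac{1}{99556} + 29184} = \frac{1}{\frac{2905442303}{99556}} = \frac{99556}{2905442303}$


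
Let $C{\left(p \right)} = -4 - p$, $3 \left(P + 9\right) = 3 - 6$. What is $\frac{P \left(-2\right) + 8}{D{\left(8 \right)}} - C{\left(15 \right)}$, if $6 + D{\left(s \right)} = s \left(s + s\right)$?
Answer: $\frac{1173}{61} \approx 19.229$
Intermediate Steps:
$P = -10$ ($P = -9 + \frac{3 - 6}{3} = -9 + \frac{1}{3} \left(-3\right) = -9 - 1 = -10$)
$D{\left(s \right)} = -6 + 2 s^{2}$ ($D{\left(s \right)} = -6 + s \left(s + s\right) = -6 + s 2 s = -6 + 2 s^{2}$)
$\frac{P \left(-2\right) + 8}{D{\left(8 \right)}} - C{\left(15 \right)} = \frac{\left(-10\right) \left(-2\right) + 8}{-6 + 2 \cdot 8^{2}} - \left(-4 - 15\right) = \frac{20 + 8}{-6 + 2 \cdot 64} - \left(-4 - 15\right) = \frac{28}{-6 + 128} - -19 = \frac{28}{122} + 19 = 28 \cdot \frac{1}{122} + 19 = \frac{14}{61} + 19 = \frac{1173}{61}$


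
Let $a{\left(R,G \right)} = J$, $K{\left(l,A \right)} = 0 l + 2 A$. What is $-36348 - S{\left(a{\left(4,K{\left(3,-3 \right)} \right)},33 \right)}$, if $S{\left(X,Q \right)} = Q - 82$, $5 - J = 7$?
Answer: $-36299$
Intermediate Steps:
$J = -2$ ($J = 5 - 7 = -2$)
$K{\left(l,A \right)} = 2 A$ ($K{\left(l,A \right)} = 0 + 2 A = 2 A$)
$a{\left(R,G \right)} = -2$
$S{\left(X,Q \right)} = -82 + Q$
$-36348 - S{\left(a{\left(4,K{\left(3,-3 \right)} \right)},33 \right)} = -36348 - \left(-82 + 33\right) = -36348 - -49 = -36348 + 49 = -36299$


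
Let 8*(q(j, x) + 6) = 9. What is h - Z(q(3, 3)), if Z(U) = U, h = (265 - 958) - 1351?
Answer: -16313/8 ≈ -2039.1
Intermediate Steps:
q(j, x) = -39/8 (q(j, x) = -6 + (1/8)*9 = -6 + 9/8 = -39/8)
h = -2044 (h = -693 - 1351 = -2044)
h - Z(q(3, 3)) = -2044 - 1*(-39/8) = -2044 + 39/8 = -16313/8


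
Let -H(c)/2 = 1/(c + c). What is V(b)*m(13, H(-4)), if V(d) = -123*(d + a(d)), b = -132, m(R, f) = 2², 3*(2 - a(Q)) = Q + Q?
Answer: 20664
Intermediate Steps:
a(Q) = 2 - 2*Q/3 (a(Q) = 2 - (Q + Q)/3 = 2 - 2*Q/3)
H(c) = -1/c (H(c) = -2/(c + c) = -2*1/(2*c) = -1/c)
m(R, f) = 4
V(d) = -246 - 41*d (V(d) = -123*(d + (2 - 2*d/3)) = -123*(2 + d/3) = -246 - 41*d)
V(b)*m(13, H(-4)) = (-246 - 41*(-132))*4 = (-246 + 5412)*4 = 5166*4 = 20664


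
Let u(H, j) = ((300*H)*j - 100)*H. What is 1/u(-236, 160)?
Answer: 1/2673431600 ≈ 3.7405e-10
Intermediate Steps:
u(H, j) = H*(-100 + 300*H*j) (u(H, j) = (300*H*j - 100)*H = (-100 + 300*H*j)*H = H*(-100 + 300*H*j))
1/u(-236, 160) = 1/(100*(-236)*(-1 + 3*(-236)*160)) = 1/(100*(-236)*(-1 - 113280)) = 1/(100*(-236)*(-113281)) = 1/2673431600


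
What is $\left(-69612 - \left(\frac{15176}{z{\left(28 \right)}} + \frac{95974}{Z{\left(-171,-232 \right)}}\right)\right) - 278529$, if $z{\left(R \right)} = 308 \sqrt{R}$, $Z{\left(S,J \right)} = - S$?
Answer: $- \frac{59628085}{171} - \frac{271 \sqrt{7}}{77} \approx -3.4871 \cdot 10^{5}$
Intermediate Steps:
$\left(-69612 - \left(\frac{15176}{z{\left(28 \right)}} + \frac{95974}{Z{\left(-171,-232 \right)}}\right)\right) - 278529 = \left(-69612 - \left(\frac{95974}{171} + 15176 \frac{\sqrt{7}}{4312}\right)\right) - 278529 = \left(-69612 - \left(\frac{95974}{171} + \frac{271 \sqrt{7}}{77}\right)\right) - 278529 = \left(- \frac{11999626}{171} - \frac{271 \sqrt{7}}{77}\right) - 278529 = - \frac{59628085}{171} - \frac{271 \sqrt{7}}{77}$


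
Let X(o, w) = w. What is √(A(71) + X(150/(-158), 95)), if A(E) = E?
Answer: √166 ≈ 12.884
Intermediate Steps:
√(A(71) + X(150/(-158), 95)) = √(71 + 95) = √166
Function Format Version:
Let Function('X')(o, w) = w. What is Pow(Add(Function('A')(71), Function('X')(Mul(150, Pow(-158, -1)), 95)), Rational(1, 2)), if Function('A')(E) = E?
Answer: Pow(166, Rational(1, 2)) ≈ 12.884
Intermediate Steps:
Pow(Add(Function('A')(71), Function('X')(Mul(150, Pow(-158, -1)), 95)), Rational(1, 2)) = Pow(Add(71, 95), Rational(1, 2)) = Pow(166, Rational(1, 2))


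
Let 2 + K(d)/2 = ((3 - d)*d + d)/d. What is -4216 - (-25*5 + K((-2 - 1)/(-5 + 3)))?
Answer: -4092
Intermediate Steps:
K(d) = -4 + 2*(d + d*(3 - d))/d (K(d) = -4 + 2*(((3 - d)*d + d)/d) = -4 + 2*((d*(3 - d) + d)/d) = -4 + 2*((d + d*(3 - d))/d) = -4 + 2*(d + d*(3 - d))/d)
-4216 - (-25*5 + K((-2 - 1)/(-5 + 3))) = -4216 - (-25*5 + (4 - 2*(-2 - 1)/(-5 + 3))) = -4216 - (-125 + (4 - (-6)/(-2))) = -4216 - (-125 + (4 - (-6)*(-1)/2)) = -4216 - (-125 + (4 - 2*3/2)) = -4216 - (-125 + (4 - 3)) = -4216 - (-125 + 1) = -4216 - 1*(-124) = -4216 + 124 = -4092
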